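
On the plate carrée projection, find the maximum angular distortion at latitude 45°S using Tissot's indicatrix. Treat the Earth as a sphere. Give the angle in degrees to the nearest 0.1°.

19.8°

For the equirectangular projection with φ₀ = 0 (plate carrée), h = 1 along meridians and k = sec φ along parallels.
At 45°: h = 1.000, k = 1.414; principal scales a = 1.414, b = 1.000.
sin(ω/2) = (a − b)/(a + b) = 0.4142/2.414 = 0.1716, so ω = 2 arcsin(0.1716) ≈ 19.8°.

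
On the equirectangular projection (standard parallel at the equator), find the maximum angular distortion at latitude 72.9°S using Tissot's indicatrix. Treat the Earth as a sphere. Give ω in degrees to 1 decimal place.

For the equirectangular projection with φ₀ = 0 (plate carrée), h = 1 along meridians and k = sec φ along parallels.
At 72.9°: h = 1.000, k = 3.401; principal scales a = 3.401, b = 1.000.
sin(ω/2) = (a − b)/(a + b) = 2.401/4.401 = 0.5455, so ω = 2 arcsin(0.5455) ≈ 66.1°.

66.1°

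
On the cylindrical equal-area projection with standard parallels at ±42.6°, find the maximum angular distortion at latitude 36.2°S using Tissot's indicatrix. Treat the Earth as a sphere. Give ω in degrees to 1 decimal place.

10.5°

A cylindrical equal-area projection with standard parallel φ₀ has meridian scale h = cos φ / cos φ₀ and parallel scale k = cos φ₀ / cos φ (so areas are preserved, h·k = 1).
At 36.2°: h = 1.096, k = 0.9122; principal scales a = 1.096, b = 0.9122.
sin(ω/2) = (a − b)/(a + b) = 0.1841/2.008 = 0.09165, so ω = 2 arcsin(0.09165) ≈ 10.5°.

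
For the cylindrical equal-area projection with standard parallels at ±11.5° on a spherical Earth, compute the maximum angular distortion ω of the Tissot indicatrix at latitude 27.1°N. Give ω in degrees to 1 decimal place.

11.0°

Cylindrical equal-area (φ₀ = 11.5°): h = cos φ / cos 11.5° along meridians, k = cos 11.5° / cos φ along parallels; h·k = 1.
At 27.1°: h = 0.9085, k = 1.101; principal scales a = 1.101, b = 0.9085.
sin(ω/2) = (a − b)/(a + b) = 0.1923/2.009 = 0.09572, so ω = 2 arcsin(0.09572) ≈ 11.0°.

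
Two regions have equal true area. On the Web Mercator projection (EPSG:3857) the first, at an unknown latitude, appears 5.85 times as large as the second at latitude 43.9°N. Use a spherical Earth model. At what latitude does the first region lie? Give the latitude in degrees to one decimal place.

Mercator areal scale is sec²φ, so apparent-area ratio = sec²φ₁ / sec²φ₂ = cos²φ₂ / cos²φ₁.
cos²φ₂ / cos²φ₁ = 5.85  ⇒  cos φ₁ = cos 43.9° / √5.85 = 0.7206/2.419 = 0.2979.
φ₁ = arccos(0.2979) ≈ 72.7°.

72.7°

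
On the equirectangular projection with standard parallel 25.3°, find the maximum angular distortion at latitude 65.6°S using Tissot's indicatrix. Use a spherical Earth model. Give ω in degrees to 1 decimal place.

43.8°

The equidistant cylindrical projection with φ₀ = 25.3° has h = 1 (meridians true) and k = cos φ₀ / cos φ along parallels.
At 65.6°: h = 1.000, k = 2.189; principal scales a = 2.189, b = 1.000.
sin(ω/2) = (a − b)/(a + b) = 1.189/3.189 = 0.3727, so ω = 2 arcsin(0.3727) ≈ 43.8°.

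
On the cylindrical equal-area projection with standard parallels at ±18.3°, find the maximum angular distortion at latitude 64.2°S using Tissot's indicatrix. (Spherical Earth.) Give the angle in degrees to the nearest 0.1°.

Cylindrical equal-area (φ₀ = 18.3°): h = cos φ / cos 18.3° along meridians, k = cos 18.3° / cos φ along parallels; h·k = 1.
At 64.2°: h = 0.4584, k = 2.181; principal scales a = 2.181, b = 0.4584.
sin(ω/2) = (a − b)/(a + b) = 1.723/2.640 = 0.6527, so ω = 2 arcsin(0.6527) ≈ 81.5°.

81.5°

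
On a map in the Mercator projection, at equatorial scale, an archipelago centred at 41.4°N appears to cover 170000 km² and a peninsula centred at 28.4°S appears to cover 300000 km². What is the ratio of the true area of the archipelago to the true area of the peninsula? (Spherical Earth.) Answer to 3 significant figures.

On Mercator the areal scale is sec²φ, so true area = apparent × cos²φ.
True area of archipelago: 170000 × cos²(41.4°) = 170000 × 0.5627 = 95650 km².
True area of peninsula: 300000 × cos²(28.4°) = 300000 × 0.7738 = 232100 km².
Ratio = 95650 / 232100 ≈ 0.412.

0.412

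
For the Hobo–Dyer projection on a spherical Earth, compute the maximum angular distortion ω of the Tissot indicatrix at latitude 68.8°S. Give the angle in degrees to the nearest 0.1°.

82.0°

The Hobo–Dyer projection is cylindrical equal-area with φ₀ = 37.5°. For cylindrical equal-area with standard parallel φ₀, h = cos φ / cos φ₀ and k = cos φ₀ / cos φ, so h·k = 1.
At 68.8°: h = 0.4558, k = 2.194; principal scales a = 2.194, b = 0.4558.
sin(ω/2) = (a − b)/(a + b) = 1.738/2.650 = 0.6559, so ω = 2 arcsin(0.6559) ≈ 82.0°.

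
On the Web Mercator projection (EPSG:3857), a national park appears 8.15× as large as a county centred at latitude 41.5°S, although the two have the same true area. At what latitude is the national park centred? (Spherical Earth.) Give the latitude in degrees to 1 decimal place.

74.8°

Mercator areal scale is sec²φ, so apparent-area ratio = sec²φ₁ / sec²φ₂ = cos²φ₂ / cos²φ₁.
cos²φ₂ / cos²φ₁ = 8.15  ⇒  cos φ₁ = cos 41.5° / √8.15 = 0.7490/2.855 = 0.2623.
φ₁ = arccos(0.2623) ≈ 74.8°.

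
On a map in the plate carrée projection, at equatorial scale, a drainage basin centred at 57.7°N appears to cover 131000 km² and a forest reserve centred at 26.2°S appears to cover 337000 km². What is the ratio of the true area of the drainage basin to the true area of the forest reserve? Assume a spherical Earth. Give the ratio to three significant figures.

On the plate carrée, areal scale = h·k = 1 × sec φ, so true area = apparent × cos φ.
True area of drainage basin: 131000 × cos(57.7°) = 131000 × 0.5344 = 70000 km².
True area of forest reserve: 337000 × cos(26.2°) = 337000 × 0.8973 = 302400 km².
Ratio = 70000 / 302400 ≈ 0.232.

0.232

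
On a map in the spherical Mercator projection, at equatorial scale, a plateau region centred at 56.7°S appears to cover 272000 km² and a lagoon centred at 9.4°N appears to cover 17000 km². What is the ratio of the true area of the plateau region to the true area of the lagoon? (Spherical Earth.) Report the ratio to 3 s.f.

On Mercator the areal scale is sec²φ, so true area = apparent × cos²φ.
True area of plateau region: 272000 × cos²(56.7°) = 272000 × 0.3014 = 81990 km².
True area of lagoon: 17000 × cos²(9.4°) = 17000 × 0.9733 = 16550 km².
Ratio = 81990 / 16550 ≈ 4.95.

4.95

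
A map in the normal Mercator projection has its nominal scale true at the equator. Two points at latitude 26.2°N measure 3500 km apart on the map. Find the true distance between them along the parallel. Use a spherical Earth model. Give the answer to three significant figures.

For Mercator, h = k = sec φ (a conformal cylindrical projection has a single point scale, 1/cos φ).
Along the parallel at 26.2°, map distances are exaggerated by k = sec 26.2° = 1.115.
True distance = 3500 / 1.115 = 3500 × cos 26.2° ≈ 3140 km.

3140 km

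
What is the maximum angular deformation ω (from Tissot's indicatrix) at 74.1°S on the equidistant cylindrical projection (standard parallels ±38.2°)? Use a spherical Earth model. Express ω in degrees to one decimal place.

57.8°

In the equirectangular projection with standard parallel φ₀ = 38.2° (x = Rλ cos φ₀, y = Rφ), meridians are true-scale (h = 1) and the parallel scale is k = cos φ₀ / cos φ.
At 74.1°: h = 1.000, k = 2.869; principal scales a = 2.869, b = 1.000.
sin(ω/2) = (a − b)/(a + b) = 1.869/3.869 = 0.4830, so ω = 2 arcsin(0.4830) ≈ 57.8°.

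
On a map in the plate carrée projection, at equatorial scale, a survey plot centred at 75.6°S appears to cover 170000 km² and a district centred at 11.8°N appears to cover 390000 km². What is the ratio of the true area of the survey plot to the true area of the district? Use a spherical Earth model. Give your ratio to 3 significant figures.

Plate carrée has h = 1 and k = sec φ, giving areal scale sec φ; true area = (apparent area) · cos φ.
True area of survey plot: 170000 × cos(75.6°) = 170000 × 0.2487 = 42280 km².
True area of district: 390000 × cos(11.8°) = 390000 × 0.9789 = 381800 km².
Ratio = 42280 / 381800 ≈ 0.111.

0.111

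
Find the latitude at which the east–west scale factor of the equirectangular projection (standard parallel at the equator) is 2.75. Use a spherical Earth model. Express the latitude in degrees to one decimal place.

68.7°

Plate carrée: h = 1, k = sec φ along parallels.
sec φ = 2.75  ⇒  cos φ = 0.3636  ⇒  φ ≈ 68.7°.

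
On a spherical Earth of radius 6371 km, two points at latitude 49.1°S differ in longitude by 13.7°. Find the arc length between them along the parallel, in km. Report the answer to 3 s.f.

997 km

Arc length along a parallel = R cos φ · Δλ (with Δλ in radians).
= 6371 × cos 49.1° × (13.7° × π/180) = 6371 × 0.6547 × 0.2391 ≈ 997 km.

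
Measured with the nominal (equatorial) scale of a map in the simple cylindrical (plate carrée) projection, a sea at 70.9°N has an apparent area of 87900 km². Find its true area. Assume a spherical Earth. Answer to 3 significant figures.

For the equirectangular projection with φ₀ = 0 (plate carrée), h = 1 along meridians and k = sec φ along parallels.
Areal scale = h·k = 1 × sec φ; at 70.9°, h = 1.000, k = 3.056, so h·k = 3.056.
True area = apparent / (areal scale) = 87900 / 3.056 ≈ 28800 km².

28800 km²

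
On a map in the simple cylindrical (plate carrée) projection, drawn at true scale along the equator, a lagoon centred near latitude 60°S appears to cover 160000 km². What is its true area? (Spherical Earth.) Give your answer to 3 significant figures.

In the plate carrée (x = Rλ, y = Rφ), meridians are true-scale (h = 1) and parallels are stretched by k = sec φ.
Areal scale = h·k = 1 × sec φ; at 60°, h = 1.000, k = 2.000, so h·k = 2.000.
True area = apparent / (areal scale) = 160000 / 2.000 ≈ 80000 km².

80000 km²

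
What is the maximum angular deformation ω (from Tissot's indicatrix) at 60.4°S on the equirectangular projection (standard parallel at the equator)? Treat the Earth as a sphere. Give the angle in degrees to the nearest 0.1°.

39.6°

In the plate carrée (x = Rλ, y = Rφ), meridians are true-scale (h = 1) and parallels are stretched by k = sec φ.
At 60.4°: h = 1.000, k = 2.025; principal scales a = 2.025, b = 1.000.
sin(ω/2) = (a − b)/(a + b) = 1.025/3.025 = 0.3387, so ω = 2 arcsin(0.3387) ≈ 39.6°.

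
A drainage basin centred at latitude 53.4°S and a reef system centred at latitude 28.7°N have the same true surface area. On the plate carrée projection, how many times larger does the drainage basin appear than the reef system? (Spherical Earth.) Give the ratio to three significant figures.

1.47

For the equirectangular projection with φ₀ = 0 (plate carrée), h = 1 along meridians and k = sec φ along parallels.
Areal scale at 53.4°: h·k = 1.000 × 1.677 = 1.677.
Areal scale at 28.7°: h·k = 1.000 × 1.140 = 1.140.
Ratio = 1.677/1.140 ≈ 1.47.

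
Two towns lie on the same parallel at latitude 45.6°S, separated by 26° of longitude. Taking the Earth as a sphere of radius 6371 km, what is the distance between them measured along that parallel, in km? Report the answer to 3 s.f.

Arc length along a parallel = R cos φ · Δλ (with Δλ in radians).
= 6371 × cos 45.6° × (26° × π/180) = 6371 × 0.6997 × 0.4538 ≈ 2020 km.

2020 km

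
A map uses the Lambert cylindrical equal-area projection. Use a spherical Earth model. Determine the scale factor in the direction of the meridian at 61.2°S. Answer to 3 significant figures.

0.482

The Lambert cylindrical equal-area projection is the cylindrical equal-area projection with its standard parallel at the equator (φ₀ = 0). For cylindrical equal-area with standard parallel φ₀, h = cos φ / cos φ₀ and k = cos φ₀ / cos φ, so h·k = 1.
h = cos 61.2° / cos 0° = 0.4818/1.000 = 0.4818.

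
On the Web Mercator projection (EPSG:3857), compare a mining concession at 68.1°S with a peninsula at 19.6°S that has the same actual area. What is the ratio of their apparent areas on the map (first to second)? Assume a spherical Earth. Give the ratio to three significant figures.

On Mercator, area is exaggerated by sec²φ = 1/cos²φ.
At 68.1°: sec²(68.1°) = 1/0.3730² = 7.188.
At 19.6°: sec²(19.6°) = 1/0.9421² = 1.127.
Ratio = 7.188/1.127 = cos²(19.6°)/cos²(68.1°) ≈ 6.38.

6.38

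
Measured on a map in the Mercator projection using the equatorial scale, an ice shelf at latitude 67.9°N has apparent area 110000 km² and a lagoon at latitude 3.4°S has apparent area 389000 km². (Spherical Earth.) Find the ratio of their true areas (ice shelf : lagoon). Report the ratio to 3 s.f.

0.0402

On Mercator the areal scale is sec²φ, so true area = apparent × cos²φ.
True area of ice shelf: 110000 × cos²(67.9°) = 110000 × 0.1415 = 15570 km².
True area of lagoon: 389000 × cos²(3.4°) = 389000 × 0.9965 = 387600 km².
Ratio = 15570 / 387600 ≈ 0.0402.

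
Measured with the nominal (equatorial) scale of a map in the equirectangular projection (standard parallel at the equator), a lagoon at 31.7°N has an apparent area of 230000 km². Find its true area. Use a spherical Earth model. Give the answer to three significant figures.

196000 km²

Plate carrée maps x = Rλ, y = Rφ. The meridian scale is h = 1 and the parallel scale is k = 1/cos φ = sec φ.
Areal scale = h·k = 1 × sec φ; at 31.7°, h = 1.000, k = 1.175, so h·k = 1.175.
True area = apparent / (areal scale) = 230000 / 1.175 ≈ 196000 km².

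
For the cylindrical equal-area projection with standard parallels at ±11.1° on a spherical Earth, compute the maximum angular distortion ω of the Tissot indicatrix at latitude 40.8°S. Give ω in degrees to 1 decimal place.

29.4°

A cylindrical equal-area projection with standard parallel φ₀ has meridian scale h = cos φ / cos φ₀ and parallel scale k = cos φ₀ / cos φ (so areas are preserved, h·k = 1).
At 40.8°: h = 0.7714, k = 1.296; principal scales a = 1.296, b = 0.7714.
sin(ω/2) = (a − b)/(a + b) = 0.5249/2.068 = 0.2538, so ω = 2 arcsin(0.2538) ≈ 29.4°.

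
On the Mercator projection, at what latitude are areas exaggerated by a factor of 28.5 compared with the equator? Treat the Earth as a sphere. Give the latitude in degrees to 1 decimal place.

79.2°

Mercator areal scale is sec²φ.
sec²φ = 28.5  ⇒  cos²φ = 0.03509  ⇒  cos φ = 0.1873.
φ = arccos(0.1873) ≈ 79.2°.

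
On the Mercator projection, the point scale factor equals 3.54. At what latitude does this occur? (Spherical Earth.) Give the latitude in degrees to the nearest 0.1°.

Mercator scale is k = sec φ = 1/cos φ.
1/cos φ = 3.54  ⇒  cos φ = 0.2825  ⇒  φ = arccos(0.2825) ≈ 73.6°.

73.6°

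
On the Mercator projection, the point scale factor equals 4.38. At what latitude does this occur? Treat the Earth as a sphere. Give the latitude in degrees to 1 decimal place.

76.8°

Mercator scale is k = sec φ = 1/cos φ.
1/cos φ = 4.38  ⇒  cos φ = 0.2283  ⇒  φ = arccos(0.2283) ≈ 76.8°.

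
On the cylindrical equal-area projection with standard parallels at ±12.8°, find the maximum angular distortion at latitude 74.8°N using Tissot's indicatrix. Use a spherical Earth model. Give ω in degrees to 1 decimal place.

119.8°

A cylindrical equal-area projection with standard parallel φ₀ has meridian scale h = cos φ / cos φ₀ and parallel scale k = cos φ₀ / cos φ (so areas are preserved, h·k = 1).
At 74.8°: h = 0.2689, k = 3.719; principal scales a = 3.719, b = 0.2689.
sin(ω/2) = (a − b)/(a + b) = 3.450/3.988 = 0.8652, so ω = 2 arcsin(0.8652) ≈ 119.8°.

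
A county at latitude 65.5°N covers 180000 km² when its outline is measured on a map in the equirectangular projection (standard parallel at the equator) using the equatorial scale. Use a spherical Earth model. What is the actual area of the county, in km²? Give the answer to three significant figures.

For the equirectangular projection with φ₀ = 0 (plate carrée), h = 1 along meridians and k = sec φ along parallels.
Areal scale = h·k = 1 × sec φ; at 65.5°, h = 1.000, k = 2.411, so h·k = 2.411.
True area = apparent / (areal scale) = 180000 / 2.411 ≈ 74600 km².

74600 km²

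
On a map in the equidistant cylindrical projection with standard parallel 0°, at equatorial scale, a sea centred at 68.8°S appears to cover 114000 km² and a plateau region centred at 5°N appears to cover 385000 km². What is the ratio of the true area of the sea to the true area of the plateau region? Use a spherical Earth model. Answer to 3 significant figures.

On the plate carrée, areal scale = h·k = 1 × sec φ, so true area = apparent × cos φ.
True area of sea: 114000 × cos(68.8°) = 114000 × 0.3616 = 41230 km².
True area of plateau region: 385000 × cos(5°) = 385000 × 0.9962 = 383500 km².
Ratio = 41230 / 383500 ≈ 0.107.

0.107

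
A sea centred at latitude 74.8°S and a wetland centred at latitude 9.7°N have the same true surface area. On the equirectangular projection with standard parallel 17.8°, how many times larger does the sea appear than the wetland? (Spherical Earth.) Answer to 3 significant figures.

With standard parallel φ₀ = 17.8°, the equirectangular projection gives x = Rλ cos φ₀, y = Rφ, so h = 1 and k = cos 17.8° / cos φ.
Areal scale at 74.8°: h·k = 1.000 × 3.631 = 3.631.
Areal scale at 9.7°: h·k = 1.000 × 0.9659 = 0.9659.
Ratio = 3.631/0.9659 ≈ 3.76.

3.76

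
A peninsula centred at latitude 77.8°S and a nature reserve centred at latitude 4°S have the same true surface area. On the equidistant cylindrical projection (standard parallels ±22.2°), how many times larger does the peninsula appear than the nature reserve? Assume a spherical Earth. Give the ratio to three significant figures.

4.72

With standard parallel φ₀ = 22.2°, the equirectangular projection gives x = Rλ cos φ₀, y = Rφ, so h = 1 and k = cos 22.2° / cos φ.
Areal scale at 77.8°: h·k = 1.000 × 4.381 = 4.381.
Areal scale at 4°: h·k = 1.000 × 0.9281 = 0.9281.
Ratio = 4.381/0.9281 ≈ 4.72.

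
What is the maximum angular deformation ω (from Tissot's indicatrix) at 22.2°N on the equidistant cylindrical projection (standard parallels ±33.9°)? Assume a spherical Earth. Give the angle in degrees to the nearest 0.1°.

The equidistant cylindrical projection with φ₀ = 33.9° has h = 1 (meridians true) and k = cos φ₀ / cos φ along parallels.
At 22.2°: h = 1.000, k = 0.8965; principal scales a = 1.000, b = 0.8965.
sin(ω/2) = (a − b)/(a + b) = 0.1035/1.896 = 0.05459, so ω = 2 arcsin(0.05459) ≈ 6.3°.

6.3°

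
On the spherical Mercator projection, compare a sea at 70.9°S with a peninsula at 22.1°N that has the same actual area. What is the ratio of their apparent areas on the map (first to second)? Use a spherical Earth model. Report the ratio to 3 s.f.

8.02

Mercator areal scale is sec²φ.
At 70.9°: sec²(70.9°) = 1/0.3272² = 9.340.
At 22.1°: sec²(22.1°) = 1/0.9265² = 1.165.
Ratio = 9.340/1.165 = cos²(22.1°)/cos²(70.9°) ≈ 8.02.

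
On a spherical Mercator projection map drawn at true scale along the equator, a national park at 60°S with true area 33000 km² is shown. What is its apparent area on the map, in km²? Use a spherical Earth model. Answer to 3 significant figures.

132000 km²

Mercator is conformal, so the point scale is isotropic: h = k = sec φ = 1/cos φ.
Areal scale = k² = sec²φ = 1/cos²(60°) = 1/0.5000² = 4.000.
Apparent area = 33000 × 4.000 ≈ 132000 km².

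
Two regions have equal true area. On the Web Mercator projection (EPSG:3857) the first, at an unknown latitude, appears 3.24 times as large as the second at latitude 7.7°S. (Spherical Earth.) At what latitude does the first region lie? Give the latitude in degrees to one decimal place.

56.6°

On Mercator, (apparent₁)/(apparent₂) = sec²φ₁ / sec²φ₂ when true areas are equal.
cos²φ₂ / cos²φ₁ = 3.24  ⇒  cos φ₁ = cos 7.7° / √3.24 = 0.9910/1.800 = 0.5505.
φ₁ = arccos(0.5505) ≈ 56.6°.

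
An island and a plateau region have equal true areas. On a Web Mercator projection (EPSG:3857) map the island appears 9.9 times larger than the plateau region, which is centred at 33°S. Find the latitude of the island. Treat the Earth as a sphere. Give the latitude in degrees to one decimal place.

74.5°

Mercator areal scale is sec²φ, so apparent-area ratio = sec²φ₁ / sec²φ₂ = cos²φ₂ / cos²φ₁.
cos²φ₂ / cos²φ₁ = 9.9  ⇒  cos φ₁ = cos 33° / √9.9 = 0.8387/3.146 = 0.2665.
φ₁ = arccos(0.2665) ≈ 74.5°.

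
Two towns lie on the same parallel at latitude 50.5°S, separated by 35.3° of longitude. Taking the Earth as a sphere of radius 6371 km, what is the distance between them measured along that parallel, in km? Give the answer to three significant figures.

Arc length along a parallel = R cos φ · Δλ (with Δλ in radians).
= 6371 × cos 50.5° × (35.3° × π/180) = 6371 × 0.6361 × 0.6161 ≈ 2500 km.

2500 km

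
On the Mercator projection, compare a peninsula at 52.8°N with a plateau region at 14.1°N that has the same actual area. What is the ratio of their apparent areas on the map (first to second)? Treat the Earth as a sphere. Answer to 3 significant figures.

Mercator areal scale is sec²φ.
At 52.8°: sec²(52.8°) = 1/0.6046² = 2.736.
At 14.1°: sec²(14.1°) = 1/0.9699² = 1.063.
Ratio = 2.736/1.063 = cos²(14.1°)/cos²(52.8°) ≈ 2.57.

2.57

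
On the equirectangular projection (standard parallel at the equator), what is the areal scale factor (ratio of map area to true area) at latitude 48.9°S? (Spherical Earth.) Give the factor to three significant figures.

1.52

In the plate carrée (x = Rλ, y = Rφ), meridians are true-scale (h = 1) and parallels are stretched by k = sec φ.
Areal scale = h·k = 1 × sec φ; at 48.9°, h = 1.000, k = 1.521, so h·k = 1.521.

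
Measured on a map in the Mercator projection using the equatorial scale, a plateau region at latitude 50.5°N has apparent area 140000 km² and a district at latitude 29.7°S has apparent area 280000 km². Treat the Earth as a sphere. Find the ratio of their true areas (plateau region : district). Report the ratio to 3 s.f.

Since Mercator area scale is 1/cos²φ, the true area equals the apparent area multiplied by cos²φ.
True area of plateau region: 140000 × cos²(50.5°) = 140000 × 0.4046 = 56640 km².
True area of district: 280000 × cos²(29.7°) = 280000 × 0.7545 = 211300 km².
Ratio = 56640 / 211300 ≈ 0.268.

0.268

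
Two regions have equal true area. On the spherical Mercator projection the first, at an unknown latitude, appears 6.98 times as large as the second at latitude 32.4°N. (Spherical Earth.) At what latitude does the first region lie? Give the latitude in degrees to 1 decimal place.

On Mercator, (apparent₁)/(apparent₂) = sec²φ₁ / sec²φ₂ when true areas are equal.
cos²φ₂ / cos²φ₁ = 6.98  ⇒  cos φ₁ = cos 32.4° / √6.98 = 0.8443/2.642 = 0.3196.
φ₁ = arccos(0.3196) ≈ 71.4°.

71.4°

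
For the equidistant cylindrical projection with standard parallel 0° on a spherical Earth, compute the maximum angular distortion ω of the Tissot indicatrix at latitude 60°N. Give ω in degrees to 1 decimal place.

38.9°

In the plate carrée (x = Rλ, y = Rφ), meridians are true-scale (h = 1) and parallels are stretched by k = sec φ.
At 60°: h = 1.000, k = 2.000; principal scales a = 2.000, b = 1.000.
sin(ω/2) = (a − b)/(a + b) = 1.0000/3.000 = 0.3333, so ω = 2 arcsin(0.3333) ≈ 38.9°.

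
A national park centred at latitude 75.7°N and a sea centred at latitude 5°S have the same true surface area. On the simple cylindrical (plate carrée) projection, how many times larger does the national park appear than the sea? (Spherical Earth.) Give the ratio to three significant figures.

In the plate carrée (x = Rλ, y = Rφ), meridians are true-scale (h = 1) and parallels are stretched by k = sec φ.
Areal scale at 75.7°: h·k = 1.000 × 4.049 = 4.049.
Areal scale at 5°: h·k = 1.000 × 1.004 = 1.004.
Ratio = 4.049/1.004 ≈ 4.03.

4.03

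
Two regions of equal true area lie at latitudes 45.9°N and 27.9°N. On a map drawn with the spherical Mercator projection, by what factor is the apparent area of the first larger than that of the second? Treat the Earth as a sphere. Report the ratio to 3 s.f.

On Mercator, area is exaggerated by sec²φ = 1/cos²φ.
At 45.9°: sec²(45.9°) = 1/0.6959² = 2.065.
At 27.9°: sec²(27.9°) = 1/0.8838² = 1.280.
Ratio = 2.065/1.280 = cos²(27.9°)/cos²(45.9°) ≈ 1.61.

1.61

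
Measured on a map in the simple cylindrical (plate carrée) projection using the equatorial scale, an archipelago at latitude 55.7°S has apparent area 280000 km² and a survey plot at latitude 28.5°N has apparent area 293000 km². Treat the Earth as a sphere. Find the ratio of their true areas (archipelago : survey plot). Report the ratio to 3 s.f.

On the plate carrée, areal scale = h·k = 1 × sec φ, so true area = apparent × cos φ.
True area of archipelago: 280000 × cos(55.7°) = 280000 × 0.5635 = 157800 km².
True area of survey plot: 293000 × cos(28.5°) = 293000 × 0.8788 = 257500 km².
Ratio = 157800 / 257500 ≈ 0.613.

0.613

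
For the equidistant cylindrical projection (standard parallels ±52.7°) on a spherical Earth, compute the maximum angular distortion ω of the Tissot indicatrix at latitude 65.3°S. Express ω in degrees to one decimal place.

21.2°

With standard parallel φ₀ = 52.7°, the equirectangular projection gives x = Rλ cos φ₀, y = Rφ, so h = 1 and k = cos 52.7° / cos φ.
At 65.3°: h = 1.000, k = 1.450; principal scales a = 1.450, b = 1.000.
sin(ω/2) = (a − b)/(a + b) = 0.4502/2.450 = 0.1837, so ω = 2 arcsin(0.1837) ≈ 21.2°.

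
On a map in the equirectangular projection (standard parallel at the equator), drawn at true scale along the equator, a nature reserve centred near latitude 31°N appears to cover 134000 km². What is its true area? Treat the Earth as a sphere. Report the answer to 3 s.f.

115000 km²

For the equirectangular projection with φ₀ = 0 (plate carrée), h = 1 along meridians and k = sec φ along parallels.
Areal scale = h·k = 1 × sec φ; at 31°, h = 1.000, k = 1.167, so h·k = 1.167.
True area = apparent / (areal scale) = 134000 / 1.167 ≈ 115000 km².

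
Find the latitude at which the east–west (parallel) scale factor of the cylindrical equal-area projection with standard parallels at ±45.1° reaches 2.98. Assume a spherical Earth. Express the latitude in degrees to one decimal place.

76.3°

For cylindrical equal-area with standard parallel φ₀, h = cos φ / cos φ₀ and k = cos φ₀ / cos φ, so h·k = 1.
k = cos φ₀ / cos φ = 2.98  ⇒  cos φ = cos 45.1° / 2.98 = 0.2369.
φ = arccos(0.2369) ≈ 76.3°.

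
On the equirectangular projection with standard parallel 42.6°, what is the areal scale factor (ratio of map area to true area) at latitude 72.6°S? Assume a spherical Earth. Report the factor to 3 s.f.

2.46

With standard parallel φ₀ = 42.6°, the equirectangular projection gives x = Rλ cos φ₀, y = Rφ, so h = 1 and k = cos 42.6° / cos φ.
Areal scale = h·k = 1 × cos φ₀ / cos φ; at 72.6°, h = 1.000, k = 2.462, so h·k = 2.462.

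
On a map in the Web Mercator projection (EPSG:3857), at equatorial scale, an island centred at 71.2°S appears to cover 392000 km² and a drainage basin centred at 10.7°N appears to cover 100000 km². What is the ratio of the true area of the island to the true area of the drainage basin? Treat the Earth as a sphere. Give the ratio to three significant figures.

0.422

Mercator's areal exaggeration is sec²φ; hence true area = (apparent area) · cos²φ.
True area of island: 392000 × cos²(71.2°) = 392000 × 0.1039 = 40710 km².
True area of drainage basin: 100000 × cos²(10.7°) = 100000 × 0.9655 = 96550 km².
Ratio = 40710 / 96550 ≈ 0.422.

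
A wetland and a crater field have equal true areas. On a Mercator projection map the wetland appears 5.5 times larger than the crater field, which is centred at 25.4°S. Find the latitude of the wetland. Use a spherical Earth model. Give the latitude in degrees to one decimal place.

For equal true areas on Mercator, apparent areas scale as sec²φ, so the ratio is cos²φ₂ / cos²φ₁.
cos²φ₂ / cos²φ₁ = 5.5  ⇒  cos φ₁ = cos 25.4° / √5.5 = 0.9033/2.345 = 0.3852.
φ₁ = arccos(0.3852) ≈ 67.3°.

67.3°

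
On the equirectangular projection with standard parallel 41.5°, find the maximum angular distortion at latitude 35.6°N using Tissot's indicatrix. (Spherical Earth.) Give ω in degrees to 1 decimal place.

4.7°

With standard parallel φ₀ = 41.5°, the equirectangular projection gives x = Rλ cos φ₀, y = Rφ, so h = 1 and k = cos 41.5° / cos φ.
At 35.6°: h = 1.000, k = 0.9211; principal scales a = 1.000, b = 0.9211.
sin(ω/2) = (a − b)/(a + b) = 0.07889/1.921 = 0.04106, so ω = 2 arcsin(0.04106) ≈ 4.7°.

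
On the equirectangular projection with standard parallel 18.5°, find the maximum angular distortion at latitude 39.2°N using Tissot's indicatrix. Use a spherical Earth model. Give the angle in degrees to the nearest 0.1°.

11.5°

The equidistant cylindrical projection with φ₀ = 18.5° has h = 1 (meridians true) and k = cos φ₀ / cos φ along parallels.
At 39.2°: h = 1.000, k = 1.224; principal scales a = 1.224, b = 1.000.
sin(ω/2) = (a − b)/(a + b) = 0.2237/2.224 = 0.1006, so ω = 2 arcsin(0.1006) ≈ 11.5°.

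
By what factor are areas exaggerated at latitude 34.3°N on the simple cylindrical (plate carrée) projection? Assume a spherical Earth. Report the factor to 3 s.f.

Plate carrée maps x = Rλ, y = Rφ. The meridian scale is h = 1 and the parallel scale is k = 1/cos φ = sec φ.
Areal scale = h·k = 1 × sec φ; at 34.3°, h = 1.000, k = 1.211, so h·k = 1.211.

1.21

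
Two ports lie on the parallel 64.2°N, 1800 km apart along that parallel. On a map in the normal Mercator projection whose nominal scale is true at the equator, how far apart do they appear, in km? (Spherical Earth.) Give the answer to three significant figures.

The Mercator projection is conformal; its linear scale factor is the same in every direction and equals sec φ = 1/cos φ.
Along the parallel, k = sec 64.2° = 1/0.4352 = 2.298.
Map distance = 1800 × 2.298 ≈ 4140 km.

4140 km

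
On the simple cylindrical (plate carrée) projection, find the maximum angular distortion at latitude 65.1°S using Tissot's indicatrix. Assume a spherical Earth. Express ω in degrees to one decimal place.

48.1°

In the plate carrée (x = Rλ, y = Rφ), meridians are true-scale (h = 1) and parallels are stretched by k = sec φ.
At 65.1°: h = 1.000, k = 2.375; principal scales a = 2.375, b = 1.000.
sin(ω/2) = (a − b)/(a + b) = 1.375/3.375 = 0.4074, so ω = 2 arcsin(0.4074) ≈ 48.1°.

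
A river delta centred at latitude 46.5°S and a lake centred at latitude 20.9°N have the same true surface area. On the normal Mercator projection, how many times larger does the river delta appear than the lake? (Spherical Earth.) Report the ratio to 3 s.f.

Mercator is conformal with k = sec φ, so areal scale = k² = sec²φ.
At 46.5°: sec²(46.5°) = 1/0.6884² = 2.110.
At 20.9°: sec²(20.9°) = 1/0.9342² = 1.146.
Ratio = 2.110/1.146 = cos²(20.9°)/cos²(46.5°) ≈ 1.84.

1.84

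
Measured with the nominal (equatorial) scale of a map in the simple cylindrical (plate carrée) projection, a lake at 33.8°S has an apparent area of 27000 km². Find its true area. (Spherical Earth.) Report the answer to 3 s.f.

22400 km²

For the equirectangular projection with φ₀ = 0 (plate carrée), h = 1 along meridians and k = sec φ along parallels.
Areal scale = h·k = 1 × sec φ; at 33.8°, h = 1.000, k = 1.203, so h·k = 1.203.
True area = apparent / (areal scale) = 27000 / 1.203 ≈ 22400 km².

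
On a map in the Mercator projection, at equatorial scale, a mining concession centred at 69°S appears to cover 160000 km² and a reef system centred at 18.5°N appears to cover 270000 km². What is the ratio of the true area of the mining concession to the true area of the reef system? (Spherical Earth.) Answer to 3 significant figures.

0.0846

On Mercator the areal scale is sec²φ, so true area = apparent × cos²φ.
True area of mining concession: 160000 × cos²(69°) = 160000 × 0.1284 = 20550 km².
True area of reef system: 270000 × cos²(18.5°) = 270000 × 0.8993 = 242800 km².
Ratio = 20550 / 242800 ≈ 0.0846.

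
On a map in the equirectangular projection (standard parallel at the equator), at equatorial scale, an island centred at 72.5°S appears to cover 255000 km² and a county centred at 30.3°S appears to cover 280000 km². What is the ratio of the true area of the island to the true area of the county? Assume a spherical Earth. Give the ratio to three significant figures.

On the plate carrée, areal scale = h·k = 1 × sec φ, so true area = apparent × cos φ.
True area of island: 255000 × cos(72.5°) = 255000 × 0.3007 = 76680 km².
True area of county: 280000 × cos(30.3°) = 280000 × 0.8634 = 241800 km².
Ratio = 76680 / 241800 ≈ 0.317.

0.317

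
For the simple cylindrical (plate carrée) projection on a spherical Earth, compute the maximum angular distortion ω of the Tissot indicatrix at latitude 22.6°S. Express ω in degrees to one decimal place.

In the plate carrée (x = Rλ, y = Rφ), meridians are true-scale (h = 1) and parallels are stretched by k = sec φ.
At 22.6°: h = 1.000, k = 1.083; principal scales a = 1.083, b = 1.000.
sin(ω/2) = (a − b)/(a + b) = 0.08318/2.083 = 0.03993, so ω = 2 arcsin(0.03993) ≈ 4.6°.

4.6°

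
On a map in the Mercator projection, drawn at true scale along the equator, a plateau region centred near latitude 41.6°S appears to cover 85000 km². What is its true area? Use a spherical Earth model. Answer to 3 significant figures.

For Mercator, h = k = sec φ (a conformal cylindrical projection has a single point scale, 1/cos φ).
Areal scale = k² = sec²φ = 1/cos²(41.6°) = 1/0.7478² = 1.788.
True area = apparent / (areal scale) = 85000 / 1.788 ≈ 47500 km².

47500 km²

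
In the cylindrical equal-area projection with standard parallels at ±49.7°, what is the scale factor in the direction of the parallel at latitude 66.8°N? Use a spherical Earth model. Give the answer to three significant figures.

A cylindrical equal-area projection with standard parallel φ₀ has meridian scale h = cos φ / cos φ₀ and parallel scale k = cos φ₀ / cos φ (so areas are preserved, h·k = 1).
k = cos 49.7° / cos 66.8° = 0.6468/0.3939 = 1.642.

1.64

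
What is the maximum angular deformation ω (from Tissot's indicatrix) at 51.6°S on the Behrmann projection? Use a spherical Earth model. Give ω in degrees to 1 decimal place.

The Behrmann projection is cylindrical equal-area with φ₀ = 30°. Cylindrical equal-area (φ₀ = 30°): h = cos φ / cos 30° along meridians, k = cos 30° / cos φ along parallels; h·k = 1.
At 51.6°: h = 0.7172, k = 1.394; principal scales a = 1.394, b = 0.7172.
sin(ω/2) = (a − b)/(a + b) = 0.6770/2.111 = 0.3206, so ω = 2 arcsin(0.3206) ≈ 37.4°.

37.4°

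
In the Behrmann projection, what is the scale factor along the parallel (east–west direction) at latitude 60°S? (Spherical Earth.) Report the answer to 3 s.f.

The Behrmann projection is cylindrical equal-area with φ₀ = 30°. Cylindrical equal-area (φ₀ = 30°): h = cos φ / cos 30° along meridians, k = cos 30° / cos φ along parallels; h·k = 1.
k = cos 30° / cos 60° = 0.8660/0.5000 = 1.732.

1.73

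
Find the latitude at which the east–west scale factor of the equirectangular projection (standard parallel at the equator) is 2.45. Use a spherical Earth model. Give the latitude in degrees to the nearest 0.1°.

Plate carrée: h = 1, k = sec φ along parallels.
sec φ = 2.45  ⇒  cos φ = 0.4082  ⇒  φ ≈ 65.9°.

65.9°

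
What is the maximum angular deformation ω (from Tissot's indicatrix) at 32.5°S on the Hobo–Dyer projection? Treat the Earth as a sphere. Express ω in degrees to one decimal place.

7.0°

The Hobo–Dyer projection is cylindrical equal-area with φ₀ = 37.5°. A cylindrical equal-area projection with standard parallel φ₀ has meridian scale h = cos φ / cos φ₀ and parallel scale k = cos φ₀ / cos φ (so areas are preserved, h·k = 1).
At 32.5°: h = 1.063, k = 0.9407; principal scales a = 1.063, b = 0.9407.
sin(ω/2) = (a − b)/(a + b) = 0.1224/2.004 = 0.06109, so ω = 2 arcsin(0.06109) ≈ 7.0°.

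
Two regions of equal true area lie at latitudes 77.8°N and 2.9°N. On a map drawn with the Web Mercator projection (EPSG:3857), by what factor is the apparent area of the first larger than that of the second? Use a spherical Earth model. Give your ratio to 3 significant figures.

Mercator areal scale is sec²φ.
At 77.8°: sec²(77.8°) = 1/0.2113² = 22.39.
At 2.9°: sec²(2.9°) = 1/0.9987² = 1.003.
Ratio = 22.39/1.003 = cos²(2.9°)/cos²(77.8°) ≈ 22.3.

22.3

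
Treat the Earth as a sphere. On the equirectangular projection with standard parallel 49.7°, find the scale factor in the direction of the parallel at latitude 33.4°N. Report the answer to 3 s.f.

With standard parallel φ₀ = 49.7°, the equirectangular projection gives x = Rλ cos φ₀, y = Rφ, so h = 1 and k = cos 49.7° / cos φ.
k = cos 49.7° / cos 33.4° = 0.6468/0.8348 = 0.7747.

0.775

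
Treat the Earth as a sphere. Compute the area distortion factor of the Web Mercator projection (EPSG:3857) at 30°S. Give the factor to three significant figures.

1.33

The Mercator projection is conformal; its linear scale factor is the same in every direction and equals sec φ = 1/cos φ.
Areal scale = k² = sec²φ = 1/cos²(30°) = 1/0.8660² = 1.333.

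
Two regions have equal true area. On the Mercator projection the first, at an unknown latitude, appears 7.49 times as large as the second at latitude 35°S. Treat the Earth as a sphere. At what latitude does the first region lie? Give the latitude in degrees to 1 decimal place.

72.6°

On Mercator, (apparent₁)/(apparent₂) = sec²φ₁ / sec²φ₂ when true areas are equal.
cos²φ₂ / cos²φ₁ = 7.49  ⇒  cos φ₁ = cos 35° / √7.49 = 0.8192/2.737 = 0.2993.
φ₁ = arccos(0.2993) ≈ 72.6°.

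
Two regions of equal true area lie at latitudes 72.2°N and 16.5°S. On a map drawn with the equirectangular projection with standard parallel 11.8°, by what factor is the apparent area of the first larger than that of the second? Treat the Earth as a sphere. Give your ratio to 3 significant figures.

3.14

In the equirectangular projection with standard parallel φ₀ = 11.8° (x = Rλ cos φ₀, y = Rφ), meridians are true-scale (h = 1) and the parallel scale is k = cos φ₀ / cos φ.
Areal scale at 72.2°: h·k = 1.000 × 3.202 = 3.202.
Areal scale at 16.5°: h·k = 1.000 × 1.021 = 1.021.
Ratio = 3.202/1.021 ≈ 3.14.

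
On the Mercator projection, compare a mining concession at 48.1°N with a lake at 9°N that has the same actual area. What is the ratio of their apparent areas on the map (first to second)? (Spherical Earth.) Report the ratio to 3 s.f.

Mercator is conformal with k = sec φ, so areal scale = k² = sec²φ.
At 48.1°: sec²(48.1°) = 1/0.6678² = 2.242.
At 9°: sec²(9°) = 1/0.9877² = 1.025.
Ratio = 2.242/1.025 = cos²(9°)/cos²(48.1°) ≈ 2.19.

2.19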